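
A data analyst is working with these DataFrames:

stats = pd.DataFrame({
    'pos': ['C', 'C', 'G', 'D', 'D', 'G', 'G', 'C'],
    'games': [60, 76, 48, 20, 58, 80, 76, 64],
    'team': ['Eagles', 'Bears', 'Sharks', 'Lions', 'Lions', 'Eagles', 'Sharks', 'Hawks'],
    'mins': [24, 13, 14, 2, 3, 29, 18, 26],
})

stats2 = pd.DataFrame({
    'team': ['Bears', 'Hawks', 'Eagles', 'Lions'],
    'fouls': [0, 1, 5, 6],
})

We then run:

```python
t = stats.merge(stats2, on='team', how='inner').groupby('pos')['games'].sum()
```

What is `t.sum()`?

358

merge on 'team' (how='inner') → 6 rows:
  pos  games    team  mins  fouls
0   C     60  Eagles    24      5
1   C     76   Bears    13      0
2   D     20   Lions     2      6
3   D     58   Lions     3      6
4   G     80  Eagles    29      5
5   C     64   Hawks    26      1
group by pos, sum of games:
pos
C    200
D     78
G     80
Name: games, dtype: int64
sum of the resulting series → 358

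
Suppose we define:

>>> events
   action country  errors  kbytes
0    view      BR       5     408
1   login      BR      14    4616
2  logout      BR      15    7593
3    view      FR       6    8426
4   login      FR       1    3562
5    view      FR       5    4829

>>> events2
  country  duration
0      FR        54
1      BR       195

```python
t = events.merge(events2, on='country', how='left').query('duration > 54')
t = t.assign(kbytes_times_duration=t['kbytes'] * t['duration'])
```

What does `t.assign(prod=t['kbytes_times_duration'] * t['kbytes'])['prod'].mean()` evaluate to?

merge on 'country' (how='left') → 6 rows:
   action country  errors  kbytes  duration
0    view      BR       5     408       195
1   login      BR      14    4616       195
2  logout      BR      15    7593       195
3    view      FR       6    8426        54
4   login      FR       1    3562        54
5    view      FR       5    4829        54
filter rows where duration > 54:
   action country  errors  kbytes  duration
0    view      BR       5     408       195
1   login      BR      14    4616       195
2  logout      BR      15    7593       195
add column kbytes_times_duration = t['kbytes'] * t['duration']:
   action country  errors  kbytes  duration  kbytes_times_duration
0    view      BR       5     408       195                  79560
1   login      BR      14    4616       195                 900120
2  logout      BR      15    7593       195                1480635
add column prod = t['kbytes_times_duration'] * t['kbytes']:
   action country  errors  kbytes  duration  kbytes_times_duration         prod
0    view      BR       5     408       195                  79560     32460480
1   login      BR      14    4616       195                 900120   4154953920
2  logout      BR      15    7593       195                1480635  11242461555
Taking the mean of column 'prod' gives 5143291985.0.

5143291985.0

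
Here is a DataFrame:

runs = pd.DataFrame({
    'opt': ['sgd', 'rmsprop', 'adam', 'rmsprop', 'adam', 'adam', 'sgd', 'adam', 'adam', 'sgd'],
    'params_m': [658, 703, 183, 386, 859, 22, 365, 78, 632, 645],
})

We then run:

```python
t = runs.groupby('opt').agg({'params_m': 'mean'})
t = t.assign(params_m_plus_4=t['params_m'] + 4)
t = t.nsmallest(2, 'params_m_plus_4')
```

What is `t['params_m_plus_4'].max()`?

548.5

group by opt, mean of params_m:
         params_m
opt              
adam        354.8
rmsprop     544.5
sgd         556.0
add column params_m_plus_4 = t['params_m'] + 4:
         params_m  params_m_plus_4
opt                               
adam        354.8            358.8
rmsprop     544.5            548.5
sgd         556.0            560.0
take 2 rows with smallest params_m_plus_4:
         params_m  params_m_plus_4
opt                               
adam        354.8            358.8
rmsprop     544.5            548.5
max of column 'params_m_plus_4' → 548.5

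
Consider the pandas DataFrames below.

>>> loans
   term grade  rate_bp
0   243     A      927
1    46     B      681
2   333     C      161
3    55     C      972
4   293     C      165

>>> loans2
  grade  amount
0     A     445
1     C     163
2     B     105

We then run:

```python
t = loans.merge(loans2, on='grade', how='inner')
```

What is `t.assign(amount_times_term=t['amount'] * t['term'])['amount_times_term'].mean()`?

44793.6

merge on 'grade' (how='inner') → 5 rows:
   term grade  rate_bp  amount
0   243     A      927     445
1    46     B      681     105
2   333     C      161     163
3    55     C      972     163
4   293     C      165     163
add column amount_times_term = t['amount'] * t['term']:
   term grade  rate_bp  amount  amount_times_term
0   243     A      927     445             108135
1    46     B      681     105               4830
2   333     C      161     163              54279
3    55     C      972     163               8965
4   293     C      165     163              47759
Then the mean of column 'amount_times_term': 44793.6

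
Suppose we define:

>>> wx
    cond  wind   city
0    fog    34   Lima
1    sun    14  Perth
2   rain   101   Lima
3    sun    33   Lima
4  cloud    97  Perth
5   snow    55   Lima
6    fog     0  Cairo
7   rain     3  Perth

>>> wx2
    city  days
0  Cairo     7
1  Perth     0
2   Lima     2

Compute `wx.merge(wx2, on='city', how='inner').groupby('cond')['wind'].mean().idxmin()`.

fog

merge on 'city' (how='inner') → 8 rows:
    cond  wind   city  days
0    fog    34   Lima     2
1    sun    14  Perth     0
2   rain   101   Lima     2
3    sun    33   Lima     2
4  cloud    97  Perth     0
5   snow    55   Lima     2
6    fog     0  Cairo     7
7   rain     3  Perth     0
group by cond, mean of wind:
cond
cloud    97.0
fog      17.0
rain     52.0
snow     55.0
sun      23.5
Name: wind, dtype: float64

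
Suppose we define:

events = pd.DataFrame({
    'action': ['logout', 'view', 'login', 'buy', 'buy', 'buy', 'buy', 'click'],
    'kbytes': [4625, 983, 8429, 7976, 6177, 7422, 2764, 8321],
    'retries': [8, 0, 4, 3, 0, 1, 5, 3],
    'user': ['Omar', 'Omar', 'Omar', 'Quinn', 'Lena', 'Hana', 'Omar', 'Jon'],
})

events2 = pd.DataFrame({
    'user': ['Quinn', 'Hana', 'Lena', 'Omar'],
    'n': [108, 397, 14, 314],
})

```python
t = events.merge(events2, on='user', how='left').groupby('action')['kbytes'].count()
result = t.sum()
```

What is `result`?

8

merge on 'user' (how='left') → 8 rows:
   action  kbytes  retries   user      n
0  logout    4625        8   Omar  314.0
1    view     983        0   Omar  314.0
2   login    8429        4   Omar  314.0
3     buy    7976        3  Quinn  108.0
4     buy    6177        0   Lena   14.0
5     buy    7422        1   Hana  397.0
6     buy    2764        5   Omar  314.0
7   click    8321        3    Jon    NaN
group by action, count of kbytes:
action
buy       4
click     1
login     1
logout    1
view      1
Name: kbytes, dtype: int64
So sum() = 8.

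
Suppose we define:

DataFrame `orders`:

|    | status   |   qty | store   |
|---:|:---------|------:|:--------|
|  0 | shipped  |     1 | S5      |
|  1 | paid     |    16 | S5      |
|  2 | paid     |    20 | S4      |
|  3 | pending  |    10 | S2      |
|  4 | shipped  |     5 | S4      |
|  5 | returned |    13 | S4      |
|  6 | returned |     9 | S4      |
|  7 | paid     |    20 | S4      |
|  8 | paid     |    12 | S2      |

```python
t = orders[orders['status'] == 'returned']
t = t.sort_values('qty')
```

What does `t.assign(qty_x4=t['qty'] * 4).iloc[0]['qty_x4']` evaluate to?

36

filter rows where status == 'returned':
     status  qty store
5  returned   13    S4
6  returned    9    S4
sort by qty:
     status  qty store
6  returned    9    S4
5  returned   13    S4
add column qty_x4 = t['qty'] * 4:
     status  qty store  qty_x4
6  returned    9    S4      36
5  returned   13    S4      52
Finally, value at position 0, column 'qty_x4' = 36.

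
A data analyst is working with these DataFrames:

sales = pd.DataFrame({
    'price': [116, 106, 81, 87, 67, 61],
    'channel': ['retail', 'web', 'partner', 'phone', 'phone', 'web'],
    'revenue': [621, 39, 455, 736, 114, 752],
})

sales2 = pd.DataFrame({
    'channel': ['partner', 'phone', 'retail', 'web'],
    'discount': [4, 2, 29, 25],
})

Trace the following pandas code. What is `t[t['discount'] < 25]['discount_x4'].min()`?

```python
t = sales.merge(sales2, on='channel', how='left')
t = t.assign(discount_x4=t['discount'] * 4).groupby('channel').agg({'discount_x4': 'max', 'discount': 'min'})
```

merge on 'channel' (how='left') → 6 rows:
   price  channel  revenue  discount
0    116   retail      621        29
1    106      web       39        25
2     81  partner      455         4
3     87    phone      736         2
4     67    phone      114         2
5     61      web      752        25
add column discount_x4 = t['discount'] * 4:
   price  channel  revenue  discount  discount_x4
0    116   retail      621        29          116
1    106      web       39        25          100
2     81  partner      455         4           16
3     87    phone      736         2            8
4     67    phone      114         2            8
5     61      web      752        25          100
group by channel: max(discount_x4), min(discount):
         discount_x4  discount
channel                       
partner           16         4
phone              8         2
retail           116        29
web              100        25
filter rows where discount < 25:
         discount_x4  discount
channel                       
partner           16         4
phone              8         2
Taking the min of column 'discount_x4' gives 8.

8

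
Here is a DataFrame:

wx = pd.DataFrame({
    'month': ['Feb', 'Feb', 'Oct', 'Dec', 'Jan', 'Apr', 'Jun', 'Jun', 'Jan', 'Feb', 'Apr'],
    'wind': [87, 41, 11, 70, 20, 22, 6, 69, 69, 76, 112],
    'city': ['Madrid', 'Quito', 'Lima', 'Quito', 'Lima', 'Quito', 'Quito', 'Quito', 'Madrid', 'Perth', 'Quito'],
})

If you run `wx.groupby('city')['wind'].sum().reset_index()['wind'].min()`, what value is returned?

group by city, sum of wind:
city
Lima       31
Madrid    156
Perth      76
Quito     320
Name: wind, dtype: int64
reset_index():
     city  wind
0    Lima    31
1  Madrid   156
2   Perth    76
3   Quito   320
Taking the min of column 'wind' gives 31.

31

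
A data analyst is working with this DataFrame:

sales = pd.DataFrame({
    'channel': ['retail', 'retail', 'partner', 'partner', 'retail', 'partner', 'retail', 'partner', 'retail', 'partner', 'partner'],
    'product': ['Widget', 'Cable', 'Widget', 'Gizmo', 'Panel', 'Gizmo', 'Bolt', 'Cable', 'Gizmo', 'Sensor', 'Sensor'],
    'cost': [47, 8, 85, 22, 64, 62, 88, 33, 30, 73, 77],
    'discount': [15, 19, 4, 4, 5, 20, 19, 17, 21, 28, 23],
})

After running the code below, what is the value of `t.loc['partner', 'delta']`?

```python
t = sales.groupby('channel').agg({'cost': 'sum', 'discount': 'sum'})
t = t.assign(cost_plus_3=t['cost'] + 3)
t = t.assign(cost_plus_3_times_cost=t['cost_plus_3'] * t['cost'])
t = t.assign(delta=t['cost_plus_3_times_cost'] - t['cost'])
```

group by channel: sum(cost), sum(discount):
         cost  discount
channel                
partner   352        96
retail    237        79
add column cost_plus_3 = t['cost'] + 3:
         cost  discount  cost_plus_3
channel                             
partner   352        96          355
retail    237        79          240
add column cost_plus_3_times_cost = t['cost_plus_3'] * t['cost']:
         cost  discount  cost_plus_3  cost_plus_3_times_cost
channel                                                     
partner   352        96          355                  124960
retail    237        79          240                   56880
add column delta = t['cost_plus_3_times_cost'] - t['cost']:
         cost  discount  cost_plus_3  cost_plus_3_times_cost   delta
channel                                                             
partner   352        96          355                  124960  124608
retail    237        79          240                   56880   56643
The value at row 'partner', column 'delta' is 124608.

124608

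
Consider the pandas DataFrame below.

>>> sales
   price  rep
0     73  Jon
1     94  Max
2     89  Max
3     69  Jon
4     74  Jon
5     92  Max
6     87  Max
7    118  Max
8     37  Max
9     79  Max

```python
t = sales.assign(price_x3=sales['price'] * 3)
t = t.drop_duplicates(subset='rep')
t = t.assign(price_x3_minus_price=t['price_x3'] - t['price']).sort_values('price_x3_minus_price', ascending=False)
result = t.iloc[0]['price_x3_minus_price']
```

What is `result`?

add column price_x3 = sales['price'] * 3:
   price  rep  price_x3
0     73  Jon       219
1     94  Max       282
2     89  Max       267
3     69  Jon       207
4     74  Jon       222
5     92  Max       276
6     87  Max       261
7    118  Max       354
8     37  Max       111
9     79  Max       237
drop duplicate rep (keep=first):
   price  rep  price_x3
0     73  Jon       219
1     94  Max       282
add column price_x3_minus_price = t['price_x3'] - t['price']:
   price  rep  price_x3  price_x3_minus_price
0     73  Jon       219                   146
1     94  Max       282                   188
sort by price_x3_minus_price descending:
   price  rep  price_x3  price_x3_minus_price
1     94  Max       282                   188
0     73  Jon       219                   146
Taking the value at position 0, column 'price_x3_minus_price' gives 188.

188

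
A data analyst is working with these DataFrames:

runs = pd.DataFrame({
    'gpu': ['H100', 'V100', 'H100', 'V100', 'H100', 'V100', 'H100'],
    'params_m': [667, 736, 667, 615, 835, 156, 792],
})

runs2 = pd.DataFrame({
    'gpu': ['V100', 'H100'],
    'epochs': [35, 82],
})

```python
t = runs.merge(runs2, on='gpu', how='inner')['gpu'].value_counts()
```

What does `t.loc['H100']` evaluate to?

merge on 'gpu' (how='inner') → 7 rows:
    gpu  params_m  epochs
0  H100       667      82
1  V100       736      35
2  H100       667      82
3  V100       615      35
4  H100       835      82
5  V100       156      35
6  H100       792      82
value_counts of gpu:
gpu
H100    4
V100    3
Name: count, dtype: int64
Then the value at index 'H100': 4

4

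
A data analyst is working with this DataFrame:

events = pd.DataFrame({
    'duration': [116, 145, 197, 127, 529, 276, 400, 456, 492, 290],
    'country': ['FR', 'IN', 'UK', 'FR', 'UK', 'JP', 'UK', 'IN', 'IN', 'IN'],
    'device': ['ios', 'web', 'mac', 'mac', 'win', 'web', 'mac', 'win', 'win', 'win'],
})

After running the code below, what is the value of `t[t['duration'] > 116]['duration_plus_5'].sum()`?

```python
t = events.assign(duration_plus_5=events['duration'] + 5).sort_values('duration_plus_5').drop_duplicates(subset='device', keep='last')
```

add column duration_plus_5 = events['duration'] + 5:
   duration country device  duration_plus_5
0       116      FR    ios              121
1       145      IN    web              150
2       197      UK    mac              202
3       127      FR    mac              132
4       529      UK    win              534
5       276      JP    web              281
6       400      UK    mac              405
7       456      IN    win              461
8       492      IN    win              497
9       290      IN    win              295
sort by duration_plus_5:
   duration country device  duration_plus_5
0       116      FR    ios              121
3       127      FR    mac              132
1       145      IN    web              150
2       197      UK    mac              202
5       276      JP    web              281
9       290      IN    win              295
6       400      UK    mac              405
7       456      IN    win              461
8       492      IN    win              497
4       529      UK    win              534
drop duplicate device (keep=last):
   duration country device  duration_plus_5
0       116      FR    ios              121
5       276      JP    web              281
6       400      UK    mac              405
4       529      UK    win              534
filter rows where duration > 116:
   duration country device  duration_plus_5
5       276      JP    web              281
6       400      UK    mac              405
4       529      UK    win              534

1220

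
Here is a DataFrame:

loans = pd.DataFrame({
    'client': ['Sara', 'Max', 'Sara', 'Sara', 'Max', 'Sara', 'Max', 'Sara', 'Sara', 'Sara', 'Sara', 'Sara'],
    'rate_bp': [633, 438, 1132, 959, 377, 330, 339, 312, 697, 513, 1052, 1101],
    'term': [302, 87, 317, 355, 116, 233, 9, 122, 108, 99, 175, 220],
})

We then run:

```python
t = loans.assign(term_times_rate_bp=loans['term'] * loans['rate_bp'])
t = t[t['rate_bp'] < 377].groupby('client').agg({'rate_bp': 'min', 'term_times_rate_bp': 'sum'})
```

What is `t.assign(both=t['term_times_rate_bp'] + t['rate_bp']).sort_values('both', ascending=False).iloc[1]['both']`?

3390

add column term_times_rate_bp = loans['term'] * loans['rate_bp']:
   client  rate_bp  term  term_times_rate_bp
0    Sara      633   302              191166
1     Max      438    87               38106
2    Sara     1132   317              358844
3    Sara      959   355              340445
4     Max      377   116               43732
5    Sara      330   233               76890
6     Max      339     9                3051
7    Sara      312   122               38064
8    Sara      697   108               75276
9    Sara      513    99               50787
10   Sara     1052   175              184100
11   Sara     1101   220              242220
filter rows where rate_bp < 377:
  client  rate_bp  term  term_times_rate_bp
5   Sara      330   233               76890
6    Max      339     9                3051
7   Sara      312   122               38064
group by client: min(rate_bp), sum(term_times_rate_bp):
        rate_bp  term_times_rate_bp
client                             
Max         339                3051
Sara        312              114954
add column both = t['term_times_rate_bp'] + t['rate_bp']:
        rate_bp  term_times_rate_bp    both
client                                     
Max         339                3051    3390
Sara        312              114954  115266
sort by both descending:
        rate_bp  term_times_rate_bp    both
client                                     
Sara        312              114954  115266
Max         339                3051    3390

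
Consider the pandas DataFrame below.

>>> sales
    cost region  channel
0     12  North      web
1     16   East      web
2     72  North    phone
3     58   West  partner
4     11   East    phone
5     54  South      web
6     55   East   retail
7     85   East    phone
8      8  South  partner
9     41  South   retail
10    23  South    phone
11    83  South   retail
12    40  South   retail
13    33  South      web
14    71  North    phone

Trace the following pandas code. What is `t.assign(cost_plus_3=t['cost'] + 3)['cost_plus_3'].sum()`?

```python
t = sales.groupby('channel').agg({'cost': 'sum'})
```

674

group by channel, sum of cost:
         cost
channel      
partner    66
phone     262
retail    219
web       115
add column cost_plus_3 = t['cost'] + 3:
         cost  cost_plus_3
channel                   
partner    66           69
phone     262          265
retail    219          222
web       115          118
Then the sum of column 'cost_plus_3': 674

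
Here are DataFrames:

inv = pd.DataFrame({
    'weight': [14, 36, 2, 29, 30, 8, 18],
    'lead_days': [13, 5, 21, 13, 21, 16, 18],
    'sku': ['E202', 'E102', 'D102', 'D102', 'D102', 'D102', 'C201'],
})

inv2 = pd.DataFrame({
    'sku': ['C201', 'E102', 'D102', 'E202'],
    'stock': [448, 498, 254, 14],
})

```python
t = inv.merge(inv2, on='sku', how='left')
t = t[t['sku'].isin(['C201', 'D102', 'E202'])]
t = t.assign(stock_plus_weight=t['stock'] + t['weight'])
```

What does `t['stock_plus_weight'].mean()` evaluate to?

263.166666667

merge on 'sku' (how='left') → 7 rows:
   weight  lead_days   sku  stock
0      14         13  E202     14
1      36          5  E102    498
2       2         21  D102    254
3      29         13  D102    254
4      30         21  D102    254
5       8         16  D102    254
6      18         18  C201    448
filter rows where sku in ['C201', 'D102', 'E202']:
   weight  lead_days   sku  stock
0      14         13  E202     14
2       2         21  D102    254
3      29         13  D102    254
4      30         21  D102    254
5       8         16  D102    254
6      18         18  C201    448
add column stock_plus_weight = t['stock'] + t['weight']:
   weight  lead_days   sku  stock  stock_plus_weight
0      14         13  E202     14                 28
2       2         21  D102    254                256
3      29         13  D102    254                283
4      30         21  D102    254                284
5       8         16  D102    254                262
6      18         18  C201    448                466
So mean() = 263.166666667.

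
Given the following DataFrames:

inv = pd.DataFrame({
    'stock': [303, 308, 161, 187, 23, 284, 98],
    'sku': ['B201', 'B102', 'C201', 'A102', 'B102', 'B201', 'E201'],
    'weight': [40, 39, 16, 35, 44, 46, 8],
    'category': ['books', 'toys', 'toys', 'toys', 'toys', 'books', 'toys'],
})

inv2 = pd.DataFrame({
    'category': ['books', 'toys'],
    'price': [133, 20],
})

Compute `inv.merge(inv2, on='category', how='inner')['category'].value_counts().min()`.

merge on 'category' (how='inner') → 7 rows:
   stock   sku  weight category  price
0    303  B201      40    books    133
1    308  B102      39     toys     20
2    161  C201      16     toys     20
3    187  A102      35     toys     20
4     23  B102      44     toys     20
5    284  B201      46    books    133
6     98  E201       8     toys     20
value_counts of category:
category
toys     5
books    2
Name: count, dtype: int64
min of the resulting series → 2

2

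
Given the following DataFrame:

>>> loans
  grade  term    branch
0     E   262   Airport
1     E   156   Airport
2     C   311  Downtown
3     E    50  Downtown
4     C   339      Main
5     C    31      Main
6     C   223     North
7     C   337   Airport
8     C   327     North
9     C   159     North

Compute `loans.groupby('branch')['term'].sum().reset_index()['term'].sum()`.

group by branch, sum of term:
branch
Airport     755
Downtown    361
Main        370
North       709
Name: term, dtype: int64
reset_index():
     branch  term
0   Airport   755
1  Downtown   361
2      Main   370
3     North   709
sum of column 'term' → 2195

2195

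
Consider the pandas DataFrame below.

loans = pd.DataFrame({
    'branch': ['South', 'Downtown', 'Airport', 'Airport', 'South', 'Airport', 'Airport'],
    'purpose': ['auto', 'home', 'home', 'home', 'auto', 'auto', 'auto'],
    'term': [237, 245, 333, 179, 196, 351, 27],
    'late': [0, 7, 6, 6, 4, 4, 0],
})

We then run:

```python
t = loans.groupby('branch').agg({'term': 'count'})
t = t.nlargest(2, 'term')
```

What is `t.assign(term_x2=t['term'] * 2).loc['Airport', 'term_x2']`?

group by branch, count of term:
          term
branch        
Airport      4
Downtown     1
South        2
take 2 rows with largest term:
         term
branch       
Airport     4
South       2
add column term_x2 = t['term'] * 2:
         term  term_x2
branch                
Airport     4        8
South       2        4

8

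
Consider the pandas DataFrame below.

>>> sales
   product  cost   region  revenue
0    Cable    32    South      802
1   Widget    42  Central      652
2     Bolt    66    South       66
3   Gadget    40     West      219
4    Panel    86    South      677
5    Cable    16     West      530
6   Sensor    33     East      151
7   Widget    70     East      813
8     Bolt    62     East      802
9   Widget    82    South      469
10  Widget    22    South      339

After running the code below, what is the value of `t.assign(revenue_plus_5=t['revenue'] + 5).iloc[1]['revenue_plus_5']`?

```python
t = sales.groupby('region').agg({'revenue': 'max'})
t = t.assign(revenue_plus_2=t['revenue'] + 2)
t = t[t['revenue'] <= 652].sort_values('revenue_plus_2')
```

group by region, max of revenue:
         revenue
region          
Central      652
East         813
South        802
West         530
add column revenue_plus_2 = t['revenue'] + 2:
         revenue  revenue_plus_2
region                          
Central      652             654
East         813             815
South        802             804
West         530             532
filter rows where revenue <= 652:
         revenue  revenue_plus_2
region                          
Central      652             654
West         530             532
sort by revenue_plus_2:
         revenue  revenue_plus_2
region                          
West         530             532
Central      652             654
add column revenue_plus_5 = t['revenue'] + 5:
         revenue  revenue_plus_2  revenue_plus_5
region                                          
West         530             532             535
Central      652             654             657

657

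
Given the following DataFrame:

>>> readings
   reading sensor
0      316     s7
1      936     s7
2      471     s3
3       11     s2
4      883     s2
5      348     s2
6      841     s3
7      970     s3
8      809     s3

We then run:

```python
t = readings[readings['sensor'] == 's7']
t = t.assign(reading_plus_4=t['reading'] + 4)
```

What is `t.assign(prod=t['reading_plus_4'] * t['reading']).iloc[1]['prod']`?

879840

filter rows where sensor == 's7':
   reading sensor
0      316     s7
1      936     s7
add column reading_plus_4 = t['reading'] + 4:
   reading sensor  reading_plus_4
0      316     s7             320
1      936     s7             940
add column prod = t['reading_plus_4'] * t['reading']:
   reading sensor  reading_plus_4    prod
0      316     s7             320  101120
1      936     s7             940  879840
Finally, value at position 1, column 'prod' = 879840.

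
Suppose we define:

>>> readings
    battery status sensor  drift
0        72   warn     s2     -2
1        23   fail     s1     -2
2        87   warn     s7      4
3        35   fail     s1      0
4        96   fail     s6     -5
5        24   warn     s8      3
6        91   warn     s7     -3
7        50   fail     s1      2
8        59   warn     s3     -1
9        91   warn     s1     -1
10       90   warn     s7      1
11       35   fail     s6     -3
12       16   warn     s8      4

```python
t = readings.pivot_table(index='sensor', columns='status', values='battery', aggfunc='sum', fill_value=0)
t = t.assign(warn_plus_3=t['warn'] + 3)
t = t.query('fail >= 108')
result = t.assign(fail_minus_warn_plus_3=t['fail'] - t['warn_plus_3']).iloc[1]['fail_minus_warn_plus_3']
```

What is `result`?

pivot: rows=sensor, cols=status, sum(battery):
status  fail  warn
sensor            
s1       108    91
s2         0    72
s3         0    59
s6       131     0
s7         0   268
s8         0    40
add column warn_plus_3 = t['warn'] + 3:
status  fail  warn  warn_plus_3
sensor                         
s1       108    91           94
s2         0    72           75
s3         0    59           62
s6       131     0            3
s7         0   268          271
s8         0    40           43
filter rows where fail >= 108:
status  fail  warn  warn_plus_3
sensor                         
s1       108    91           94
s6       131     0            3
add column fail_minus_warn_plus_3 = t['fail'] - t['warn_plus_3']:
status  fail  warn  warn_plus_3  fail_minus_warn_plus_3
sensor                                                 
s1       108    91           94                      14
s6       131     0            3                     128

128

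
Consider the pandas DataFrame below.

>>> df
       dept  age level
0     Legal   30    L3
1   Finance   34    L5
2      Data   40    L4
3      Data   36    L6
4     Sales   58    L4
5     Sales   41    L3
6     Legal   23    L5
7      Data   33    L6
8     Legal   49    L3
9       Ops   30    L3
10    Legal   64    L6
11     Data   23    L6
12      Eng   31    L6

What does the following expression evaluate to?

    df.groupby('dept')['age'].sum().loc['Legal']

166

group by dept, sum of age:
dept
Data       132
Eng         31
Finance     34
Legal      166
Ops         30
Sales       99
Name: age, dtype: int64
The value at index 'Legal' is 166.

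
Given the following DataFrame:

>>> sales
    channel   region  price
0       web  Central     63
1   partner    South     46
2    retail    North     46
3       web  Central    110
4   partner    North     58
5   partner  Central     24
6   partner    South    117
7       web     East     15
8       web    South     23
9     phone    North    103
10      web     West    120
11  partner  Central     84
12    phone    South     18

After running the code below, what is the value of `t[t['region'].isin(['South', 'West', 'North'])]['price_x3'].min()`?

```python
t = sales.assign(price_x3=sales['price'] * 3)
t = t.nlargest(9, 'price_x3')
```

138

add column price_x3 = sales['price'] * 3:
    channel   region  price  price_x3
0       web  Central     63       189
1   partner    South     46       138
2    retail    North     46       138
3       web  Central    110       330
4   partner    North     58       174
5   partner  Central     24        72
6   partner    South    117       351
7       web     East     15        45
8       web    South     23        69
9     phone    North    103       309
10      web     West    120       360
11  partner  Central     84       252
12    phone    South     18        54
take 9 rows with largest price_x3:
    channel   region  price  price_x3
10      web     West    120       360
6   partner    South    117       351
3       web  Central    110       330
9     phone    North    103       309
11  partner  Central     84       252
0       web  Central     63       189
4   partner    North     58       174
1   partner    South     46       138
2    retail    North     46       138
filter rows where region in ['South', 'West', 'North']:
    channel region  price  price_x3
10      web   West    120       360
6   partner  South    117       351
9     phone  North    103       309
4   partner  North     58       174
1   partner  South     46       138
2    retail  North     46       138
Then the min of column 'price_x3': 138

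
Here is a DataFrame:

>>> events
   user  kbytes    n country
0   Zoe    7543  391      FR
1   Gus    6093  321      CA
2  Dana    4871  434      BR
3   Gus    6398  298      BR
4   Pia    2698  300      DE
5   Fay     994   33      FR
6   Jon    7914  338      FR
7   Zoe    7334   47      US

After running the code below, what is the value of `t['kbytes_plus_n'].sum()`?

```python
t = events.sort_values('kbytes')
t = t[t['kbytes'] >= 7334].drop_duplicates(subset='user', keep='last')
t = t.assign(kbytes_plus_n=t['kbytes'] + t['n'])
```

16186

sort by kbytes:
   user  kbytes    n country
5   Fay     994   33      FR
4   Pia    2698  300      DE
2  Dana    4871  434      BR
1   Gus    6093  321      CA
3   Gus    6398  298      BR
7   Zoe    7334   47      US
0   Zoe    7543  391      FR
6   Jon    7914  338      FR
filter rows where kbytes >= 7334:
  user  kbytes    n country
7  Zoe    7334   47      US
0  Zoe    7543  391      FR
6  Jon    7914  338      FR
drop duplicate user (keep=last):
  user  kbytes    n country
0  Zoe    7543  391      FR
6  Jon    7914  338      FR
add column kbytes_plus_n = t['kbytes'] + t['n']:
  user  kbytes    n country  kbytes_plus_n
0  Zoe    7543  391      FR           7934
6  Jon    7914  338      FR           8252
Hence 16186.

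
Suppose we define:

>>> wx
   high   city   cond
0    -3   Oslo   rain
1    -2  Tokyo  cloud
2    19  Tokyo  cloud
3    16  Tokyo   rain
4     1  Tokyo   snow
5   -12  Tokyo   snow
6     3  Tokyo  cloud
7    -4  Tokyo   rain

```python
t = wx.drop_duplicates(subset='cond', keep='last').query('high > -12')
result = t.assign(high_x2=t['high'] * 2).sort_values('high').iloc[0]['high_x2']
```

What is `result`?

drop duplicate cond (keep=last):
   high   city   cond
5   -12  Tokyo   snow
6     3  Tokyo  cloud
7    -4  Tokyo   rain
filter rows where high > -12:
   high   city   cond
6     3  Tokyo  cloud
7    -4  Tokyo   rain
add column high_x2 = t['high'] * 2:
   high   city   cond  high_x2
6     3  Tokyo  cloud        6
7    -4  Tokyo   rain       -8
sort by high:
   high   city   cond  high_x2
7    -4  Tokyo   rain       -8
6     3  Tokyo  cloud        6

-8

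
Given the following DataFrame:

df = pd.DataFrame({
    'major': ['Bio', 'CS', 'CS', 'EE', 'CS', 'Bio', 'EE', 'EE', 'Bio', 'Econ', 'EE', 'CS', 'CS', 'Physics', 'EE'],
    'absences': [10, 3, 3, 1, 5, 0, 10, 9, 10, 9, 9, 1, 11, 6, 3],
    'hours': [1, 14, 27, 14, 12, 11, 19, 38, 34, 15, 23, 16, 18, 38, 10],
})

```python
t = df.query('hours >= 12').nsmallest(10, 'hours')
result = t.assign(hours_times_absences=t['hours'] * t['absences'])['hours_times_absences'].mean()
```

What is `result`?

128.3

filter rows where hours >= 12:
      major  absences  hours
1        CS         3     14
2        CS         3     27
3        EE         1     14
4        CS         5     12
6        EE        10     19
7        EE         9     38
8       Bio        10     34
9      Econ         9     15
10       EE         9     23
11       CS         1     16
12       CS        11     18
13  Physics         6     38
take 10 rows with smallest hours:
   major  absences  hours
4     CS         5     12
1     CS         3     14
3     EE         1     14
9   Econ         9     15
11    CS         1     16
12    CS        11     18
6     EE        10     19
10    EE         9     23
2     CS         3     27
8    Bio        10     34
add column hours_times_absences = t['hours'] * t['absences']:
   major  absences  hours  hours_times_absences
4     CS         5     12                    60
1     CS         3     14                    42
3     EE         1     14                    14
9   Econ         9     15                   135
11    CS         1     16                    16
12    CS        11     18                   198
6     EE        10     19                   190
10    EE         9     23                   207
2     CS         3     27                    81
8    Bio        10     34                   340
Hence 128.3.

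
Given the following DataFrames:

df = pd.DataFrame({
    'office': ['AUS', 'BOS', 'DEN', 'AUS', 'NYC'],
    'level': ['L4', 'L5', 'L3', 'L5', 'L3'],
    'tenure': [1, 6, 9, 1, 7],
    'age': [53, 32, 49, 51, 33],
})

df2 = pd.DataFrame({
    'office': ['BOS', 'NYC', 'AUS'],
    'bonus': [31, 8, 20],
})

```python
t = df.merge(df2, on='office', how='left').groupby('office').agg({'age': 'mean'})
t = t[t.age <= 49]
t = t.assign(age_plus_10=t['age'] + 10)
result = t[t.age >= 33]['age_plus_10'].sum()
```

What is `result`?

102.0

merge on 'office' (how='left') → 5 rows:
  office level  tenure  age  bonus
0    AUS    L4       1   53   20.0
1    BOS    L5       6   32   31.0
2    DEN    L3       9   49    NaN
3    AUS    L5       1   51   20.0
4    NYC    L3       7   33    8.0
group by office, mean of age:
         age
office      
AUS     52.0
BOS     32.0
DEN     49.0
NYC     33.0
filter rows where age <= 49:
         age
office      
BOS     32.0
DEN     49.0
NYC     33.0
add column age_plus_10 = t['age'] + 10:
         age  age_plus_10
office                   
BOS     32.0         42.0
DEN     49.0         59.0
NYC     33.0         43.0
filter rows where age >= 33:
         age  age_plus_10
office                   
DEN     49.0         59.0
NYC     33.0         43.0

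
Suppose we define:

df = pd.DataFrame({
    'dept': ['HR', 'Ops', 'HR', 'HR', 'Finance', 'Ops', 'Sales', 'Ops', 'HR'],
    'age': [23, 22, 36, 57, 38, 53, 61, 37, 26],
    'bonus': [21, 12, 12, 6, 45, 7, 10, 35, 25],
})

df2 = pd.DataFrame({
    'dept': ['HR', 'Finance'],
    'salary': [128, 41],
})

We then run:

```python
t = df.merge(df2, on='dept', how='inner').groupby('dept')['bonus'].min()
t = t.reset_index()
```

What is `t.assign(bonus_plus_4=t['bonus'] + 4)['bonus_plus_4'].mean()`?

29.5

merge on 'dept' (how='inner') → 5 rows:
      dept  age  bonus  salary
0       HR   23     21     128
1       HR   36     12     128
2       HR   57      6     128
3  Finance   38     45      41
4       HR   26     25     128
group by dept, min of bonus:
dept
Finance    45
HR          6
Name: bonus, dtype: int64
reset_index():
      dept  bonus
0  Finance     45
1       HR      6
add column bonus_plus_4 = t['bonus'] + 4:
      dept  bonus  bonus_plus_4
0  Finance     45            49
1       HR      6            10
The mean of column 'bonus_plus_4' is 29.5.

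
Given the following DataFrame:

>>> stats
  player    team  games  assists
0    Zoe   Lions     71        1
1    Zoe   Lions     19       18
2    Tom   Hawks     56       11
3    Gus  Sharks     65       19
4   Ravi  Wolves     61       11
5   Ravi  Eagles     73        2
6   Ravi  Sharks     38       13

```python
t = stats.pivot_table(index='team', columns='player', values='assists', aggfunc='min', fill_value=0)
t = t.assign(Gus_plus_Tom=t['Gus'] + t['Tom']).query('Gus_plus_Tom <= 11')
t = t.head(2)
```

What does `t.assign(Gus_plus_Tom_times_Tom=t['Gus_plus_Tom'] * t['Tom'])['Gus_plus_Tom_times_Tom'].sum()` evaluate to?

pivot: rows=team, cols=player, min(assists):
player  Gus  Ravi  Tom  Zoe
team                       
Eagles    0     2    0    0
Hawks     0     0   11    0
Lions     0     0    0    1
Sharks   19    13    0    0
Wolves    0    11    0    0
add column Gus_plus_Tom = t['Gus'] + t['Tom']:
player  Gus  Ravi  Tom  Zoe  Gus_plus_Tom
team                                     
Eagles    0     2    0    0             0
Hawks     0     0   11    0            11
Lions     0     0    0    1             0
Sharks   19    13    0    0            19
Wolves    0    11    0    0             0
filter rows where Gus_plus_Tom <= 11:
player  Gus  Ravi  Tom  Zoe  Gus_plus_Tom
team                                     
Eagles    0     2    0    0             0
Hawks     0     0   11    0            11
Lions     0     0    0    1             0
Wolves    0    11    0    0             0
take first 2 rows:
player  Gus  Ravi  Tom  Zoe  Gus_plus_Tom
team                                     
Eagles    0     2    0    0             0
Hawks     0     0   11    0            11
add column Gus_plus_Tom_times_Tom = t['Gus_plus_Tom'] * t['Tom']:
player  Gus  Ravi  Tom  Zoe  Gus_plus_Tom  Gus_plus_Tom_times_Tom
team                                                             
Eagles    0     2    0    0             0                       0
Hawks     0     0   11    0            11                     121
Then the sum of column 'Gus_plus_Tom_times_Tom': 121

121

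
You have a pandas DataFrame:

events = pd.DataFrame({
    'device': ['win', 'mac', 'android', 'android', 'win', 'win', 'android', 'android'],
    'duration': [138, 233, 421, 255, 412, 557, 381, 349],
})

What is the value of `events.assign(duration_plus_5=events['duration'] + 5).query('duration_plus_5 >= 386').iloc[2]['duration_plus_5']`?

562

add column duration_plus_5 = events['duration'] + 5:
    device  duration  duration_plus_5
0      win       138              143
1      mac       233              238
2  android       421              426
3  android       255              260
4      win       412              417
5      win       557              562
6  android       381              386
7  android       349              354
filter rows where duration_plus_5 >= 386:
    device  duration  duration_plus_5
2  android       421              426
4      win       412              417
5      win       557              562
6  android       381              386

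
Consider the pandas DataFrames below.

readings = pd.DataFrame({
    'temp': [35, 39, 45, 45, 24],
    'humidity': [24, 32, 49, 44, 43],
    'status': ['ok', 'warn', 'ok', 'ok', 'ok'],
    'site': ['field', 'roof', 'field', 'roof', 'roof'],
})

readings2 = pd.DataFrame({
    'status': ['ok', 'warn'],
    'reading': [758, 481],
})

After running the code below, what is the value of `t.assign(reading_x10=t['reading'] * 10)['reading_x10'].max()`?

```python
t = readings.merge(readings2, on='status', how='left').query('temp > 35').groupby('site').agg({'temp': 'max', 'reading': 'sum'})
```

12390

merge on 'status' (how='left') → 5 rows:
   temp  humidity status   site  reading
0    35        24     ok  field      758
1    39        32   warn   roof      481
2    45        49     ok  field      758
3    45        44     ok   roof      758
4    24        43     ok   roof      758
filter rows where temp > 35:
   temp  humidity status   site  reading
1    39        32   warn   roof      481
2    45        49     ok  field      758
3    45        44     ok   roof      758
group by site: max(temp), sum(reading):
       temp  reading
site                
field    45      758
roof     45     1239
add column reading_x10 = t['reading'] * 10:
       temp  reading  reading_x10
site                             
field    45      758         7580
roof     45     1239        12390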